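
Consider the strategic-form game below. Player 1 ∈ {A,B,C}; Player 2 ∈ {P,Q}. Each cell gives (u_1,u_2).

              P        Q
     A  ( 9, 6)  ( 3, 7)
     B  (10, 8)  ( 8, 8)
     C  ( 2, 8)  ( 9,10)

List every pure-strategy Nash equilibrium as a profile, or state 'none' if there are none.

(A,P): not NE [P1→B gives 10>9; P2→Q gives 7>6]
(A,Q): not NE [P1→C gives 9>3]
(B,P): NE
(B,Q): not NE [P1→C gives 9>8]
(C,P): not NE [P1→B gives 10>2; P2→Q gives 10>8]
(C,Q): NE

Nash profiles: (B,P), (C,Q)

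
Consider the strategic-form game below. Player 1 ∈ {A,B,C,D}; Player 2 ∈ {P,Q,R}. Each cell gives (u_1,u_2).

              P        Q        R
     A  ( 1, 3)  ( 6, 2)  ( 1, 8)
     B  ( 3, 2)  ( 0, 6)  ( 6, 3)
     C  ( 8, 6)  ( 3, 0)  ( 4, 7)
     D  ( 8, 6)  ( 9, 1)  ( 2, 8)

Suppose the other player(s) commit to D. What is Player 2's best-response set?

u_2(P vs D) = 6
u_2(Q vs D) = 1
u_2(R vs D) = 8
max payoff 8 at {R}

argmax u_2 = {R}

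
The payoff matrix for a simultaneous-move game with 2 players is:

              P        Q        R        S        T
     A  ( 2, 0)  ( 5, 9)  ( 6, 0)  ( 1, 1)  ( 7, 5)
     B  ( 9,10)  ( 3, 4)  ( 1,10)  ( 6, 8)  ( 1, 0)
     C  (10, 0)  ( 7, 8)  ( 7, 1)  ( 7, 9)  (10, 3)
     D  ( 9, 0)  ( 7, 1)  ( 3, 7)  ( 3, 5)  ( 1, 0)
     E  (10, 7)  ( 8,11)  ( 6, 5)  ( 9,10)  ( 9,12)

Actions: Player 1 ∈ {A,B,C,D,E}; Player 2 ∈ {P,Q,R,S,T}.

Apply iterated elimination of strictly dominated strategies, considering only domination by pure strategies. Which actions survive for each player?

P1 drop A (C beats it: P:10>2 Q:7>5 R:7>6 S:7>1 T:10>7)
P1 drop B (C beats it: P:10>9 Q:7>3 R:7>1 S:7>6 T:10>1)
P1 drop D (E beats it: P:10>9 Q:8>7 R:6>3 S:9>3 T:9>1)
P2 drop P (Q beats it: C:8>0 E:11>7)
P2 drop R (Q beats it: C:8>1 E:11>5)
P1→{C,E} P2→{Q,S,T}

Survivors P1:{C,E} P2:{Q,S,T}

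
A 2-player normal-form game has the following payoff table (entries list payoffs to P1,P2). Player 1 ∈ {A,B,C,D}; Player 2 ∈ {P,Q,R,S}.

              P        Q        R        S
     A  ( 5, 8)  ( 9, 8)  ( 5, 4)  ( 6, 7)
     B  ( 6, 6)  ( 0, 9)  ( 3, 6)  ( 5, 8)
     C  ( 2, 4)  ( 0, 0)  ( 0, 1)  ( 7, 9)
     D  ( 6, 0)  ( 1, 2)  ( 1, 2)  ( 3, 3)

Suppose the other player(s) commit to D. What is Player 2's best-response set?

argmax u_2 = {S}

u_2(P vs D) = 0
u_2(Q vs D) = 2
u_2(R vs D) = 2
u_2(S vs D) = 3
max payoff 3 at {S}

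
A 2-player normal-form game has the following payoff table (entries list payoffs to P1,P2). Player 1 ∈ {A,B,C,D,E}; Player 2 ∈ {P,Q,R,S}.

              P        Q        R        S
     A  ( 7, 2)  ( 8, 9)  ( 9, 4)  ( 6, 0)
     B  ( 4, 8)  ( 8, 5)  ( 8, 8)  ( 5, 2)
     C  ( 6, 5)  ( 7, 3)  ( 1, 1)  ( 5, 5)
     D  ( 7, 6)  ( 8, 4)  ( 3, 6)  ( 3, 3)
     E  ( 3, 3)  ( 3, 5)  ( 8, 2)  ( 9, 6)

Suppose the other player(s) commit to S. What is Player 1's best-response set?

BR_1 = {E}

u_1(A vs S) = 6
u_1(B vs S) = 5
u_1(C vs S) = 5
u_1(D vs S) = 3
u_1(E vs S) = 9
max payoff 9 at {E}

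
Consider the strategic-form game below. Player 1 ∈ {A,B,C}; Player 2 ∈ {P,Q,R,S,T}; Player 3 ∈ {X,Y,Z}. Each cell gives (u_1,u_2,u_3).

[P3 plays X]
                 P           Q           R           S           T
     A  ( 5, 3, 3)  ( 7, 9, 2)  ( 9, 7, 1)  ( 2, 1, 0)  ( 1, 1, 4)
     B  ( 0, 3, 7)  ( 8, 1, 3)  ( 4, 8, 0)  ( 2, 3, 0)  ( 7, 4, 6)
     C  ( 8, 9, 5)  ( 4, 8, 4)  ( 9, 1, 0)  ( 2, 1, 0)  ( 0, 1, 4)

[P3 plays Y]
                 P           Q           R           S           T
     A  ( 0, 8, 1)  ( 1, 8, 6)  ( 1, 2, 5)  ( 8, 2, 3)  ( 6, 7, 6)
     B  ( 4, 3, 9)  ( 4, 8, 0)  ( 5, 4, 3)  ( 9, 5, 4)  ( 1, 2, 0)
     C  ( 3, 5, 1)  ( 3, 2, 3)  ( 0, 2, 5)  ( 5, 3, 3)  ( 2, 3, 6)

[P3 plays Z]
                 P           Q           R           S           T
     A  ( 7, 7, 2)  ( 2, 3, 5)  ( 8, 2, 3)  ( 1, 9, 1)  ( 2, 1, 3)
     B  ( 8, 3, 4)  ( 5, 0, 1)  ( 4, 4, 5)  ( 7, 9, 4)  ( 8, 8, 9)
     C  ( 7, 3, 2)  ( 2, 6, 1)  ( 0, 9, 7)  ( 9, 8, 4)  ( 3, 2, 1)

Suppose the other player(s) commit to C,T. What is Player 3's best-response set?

u_3(X vs C,T) = 4
u_3(Y vs C,T) = 6
u_3(Z vs C,T) = 1
max payoff 6 at {Y}

P3 best: {Y}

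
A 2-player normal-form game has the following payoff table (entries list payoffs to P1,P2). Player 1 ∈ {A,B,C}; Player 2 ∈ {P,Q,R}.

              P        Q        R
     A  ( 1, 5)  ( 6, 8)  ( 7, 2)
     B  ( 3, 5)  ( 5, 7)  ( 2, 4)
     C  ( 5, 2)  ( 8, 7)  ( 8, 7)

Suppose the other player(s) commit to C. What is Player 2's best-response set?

u_2(P vs C) = 2
u_2(Q vs C) = 7
u_2(R vs C) = 7
max payoff 7 at {Q,R}

P2 best: {Q,R}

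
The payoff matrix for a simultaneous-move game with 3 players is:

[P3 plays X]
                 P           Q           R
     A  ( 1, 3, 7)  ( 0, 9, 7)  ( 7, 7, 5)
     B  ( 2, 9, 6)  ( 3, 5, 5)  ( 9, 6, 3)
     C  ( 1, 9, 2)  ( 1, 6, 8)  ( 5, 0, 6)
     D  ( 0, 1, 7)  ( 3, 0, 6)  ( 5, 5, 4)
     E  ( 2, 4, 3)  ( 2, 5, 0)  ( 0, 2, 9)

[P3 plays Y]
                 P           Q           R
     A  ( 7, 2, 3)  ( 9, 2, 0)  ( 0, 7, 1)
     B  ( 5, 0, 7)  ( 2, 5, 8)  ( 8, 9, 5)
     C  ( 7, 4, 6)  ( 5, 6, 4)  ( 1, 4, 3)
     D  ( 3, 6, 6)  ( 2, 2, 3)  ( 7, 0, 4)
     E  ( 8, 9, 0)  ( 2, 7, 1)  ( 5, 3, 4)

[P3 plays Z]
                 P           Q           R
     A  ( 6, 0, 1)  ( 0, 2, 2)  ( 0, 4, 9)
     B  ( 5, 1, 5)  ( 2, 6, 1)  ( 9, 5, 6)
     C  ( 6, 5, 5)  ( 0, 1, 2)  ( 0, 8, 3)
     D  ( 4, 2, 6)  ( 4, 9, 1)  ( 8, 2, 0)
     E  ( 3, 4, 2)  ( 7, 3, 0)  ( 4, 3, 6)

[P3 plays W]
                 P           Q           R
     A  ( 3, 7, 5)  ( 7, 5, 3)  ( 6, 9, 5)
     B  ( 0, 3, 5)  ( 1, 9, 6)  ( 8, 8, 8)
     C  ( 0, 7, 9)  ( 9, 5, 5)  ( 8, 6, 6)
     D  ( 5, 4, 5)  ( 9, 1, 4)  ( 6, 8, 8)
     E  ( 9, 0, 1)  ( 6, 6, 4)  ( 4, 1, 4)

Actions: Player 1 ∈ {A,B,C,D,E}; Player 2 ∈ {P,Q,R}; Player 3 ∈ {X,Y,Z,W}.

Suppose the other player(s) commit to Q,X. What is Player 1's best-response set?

BR_1 = {B,D}

u_1(A vs Q,X) = 0
u_1(B vs Q,X) = 3
u_1(C vs Q,X) = 1
u_1(D vs Q,X) = 3
u_1(E vs Q,X) = 2
max payoff 3 at {B,D}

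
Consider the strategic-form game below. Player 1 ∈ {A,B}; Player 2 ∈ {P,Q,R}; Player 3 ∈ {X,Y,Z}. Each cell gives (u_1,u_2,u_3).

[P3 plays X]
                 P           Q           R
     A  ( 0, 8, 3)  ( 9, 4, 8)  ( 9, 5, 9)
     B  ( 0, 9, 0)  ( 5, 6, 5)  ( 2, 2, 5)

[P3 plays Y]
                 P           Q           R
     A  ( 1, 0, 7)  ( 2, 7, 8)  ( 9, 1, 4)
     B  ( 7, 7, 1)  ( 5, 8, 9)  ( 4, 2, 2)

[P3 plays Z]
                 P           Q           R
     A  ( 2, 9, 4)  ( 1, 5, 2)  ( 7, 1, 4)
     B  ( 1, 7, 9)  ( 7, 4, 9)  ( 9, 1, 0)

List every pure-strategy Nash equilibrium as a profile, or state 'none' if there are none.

(A,P,X): not NE [P3→Y gives 7>3]
(A,P,Y): not NE [P1→B gives 7>1; P2→Q gives 7>0]
(A,P,Z): not NE [P3→Y gives 7>4]
(A,Q,X): not NE [P2→P gives 8>4]
(A,Q,Y): not NE [P1→B gives 5>2]
(A,Q,Z): not NE [P1→B gives 7>1; P2→P gives 9>5; P3→Y gives 8>2]
(A,R,X): not NE [P2→P gives 8>5]
(A,R,Y): not NE [P2→Q gives 7>1; P3→X gives 9>4]
(A,R,Z): not NE [P1→B gives 9>7; P2→P gives 9>1; P3→X gives 9>4]
(B,P,X): not NE [P3→Z gives 9>0]
(B,P,Y): not NE [P2→Q gives 8>7; P3→Z gives 9>1]
(B,P,Z): not NE [P1→A gives 2>1]
(B,Q,X): not NE [P1→A gives 9>5; P2→P gives 9>6; P3→Z gives 9>5]
(B,Q,Y): NE
(B,Q,Z): not NE [P2→P gives 7>4]
(B,R,X): not NE [P1→A gives 9>2; P2→P gives 9>2]
(B,R,Y): not NE [P1→A gives 9>4; P2→Q gives 8>2; P3→X gives 5>2]
(B,R,Z): not NE [P2→P gives 7>1; P3→X gives 5>0]

NE set: (B,Q,Y)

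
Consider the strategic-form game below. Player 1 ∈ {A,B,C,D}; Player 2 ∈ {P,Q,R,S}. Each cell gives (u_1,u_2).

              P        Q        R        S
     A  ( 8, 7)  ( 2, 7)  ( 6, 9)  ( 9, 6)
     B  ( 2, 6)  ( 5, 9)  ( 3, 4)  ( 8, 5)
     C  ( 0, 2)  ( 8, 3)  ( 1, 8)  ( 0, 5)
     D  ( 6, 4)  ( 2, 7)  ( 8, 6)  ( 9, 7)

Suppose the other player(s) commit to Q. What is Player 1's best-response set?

u_1(A vs Q) = 2
u_1(B vs Q) = 5
u_1(C vs Q) = 8
u_1(D vs Q) = 2
max payoff 8 at {C}

P1 best: {C}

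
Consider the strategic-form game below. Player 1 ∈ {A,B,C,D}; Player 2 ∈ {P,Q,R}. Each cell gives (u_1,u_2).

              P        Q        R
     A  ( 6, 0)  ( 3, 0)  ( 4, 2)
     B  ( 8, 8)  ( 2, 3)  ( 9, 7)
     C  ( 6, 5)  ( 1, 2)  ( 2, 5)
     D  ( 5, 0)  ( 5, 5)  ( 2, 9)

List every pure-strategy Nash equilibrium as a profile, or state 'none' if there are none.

(A,P): not NE [P1→B gives 8>6; P2→R gives 2>0]
(A,Q): not NE [P1→D gives 5>3; P2→R gives 2>0]
(A,R): not NE [P1→B gives 9>4]
(B,P): NE
(B,Q): not NE [P1→D gives 5>2; P2→P gives 8>3]
(B,R): not NE [P2→P gives 8>7]
(C,P): not NE [P1→B gives 8>6]
(C,Q): not NE [P1→D gives 5>1; P2→R gives 5>2]
(C,R): not NE [P1→B gives 9>2]
(D,P): not NE [P1→B gives 8>5; P2→R gives 9>0]
(D,Q): not NE [P2→R gives 9>5]
(D,R): not NE [P1→B gives 9>2]

Nash profiles: (B,P)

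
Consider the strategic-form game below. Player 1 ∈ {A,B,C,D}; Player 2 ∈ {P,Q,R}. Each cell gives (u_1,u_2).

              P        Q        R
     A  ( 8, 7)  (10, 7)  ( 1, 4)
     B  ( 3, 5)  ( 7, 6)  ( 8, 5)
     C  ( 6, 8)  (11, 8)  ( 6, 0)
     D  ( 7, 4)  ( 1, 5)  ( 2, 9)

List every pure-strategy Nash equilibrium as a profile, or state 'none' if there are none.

(A,P): NE
(A,Q): not NE [P1→C gives 11>10]
(A,R): not NE [P1→B gives 8>1; P2→Q gives 7>4]
(B,P): not NE [P1→A gives 8>3; P2→Q gives 6>5]
(B,Q): not NE [P1→C gives 11>7]
(B,R): not NE [P2→Q gives 6>5]
(C,P): not NE [P1→A gives 8>6]
(C,Q): NE
(C,R): not NE [P1→B gives 8>6; P2→Q gives 8>0]
(D,P): not NE [P1→A gives 8>7; P2→R gives 9>4]
(D,Q): not NE [P1→C gives 11>1; P2→R gives 9>5]
(D,R): not NE [P1→B gives 8>2]

PSNE = {(A,P), (C,Q)}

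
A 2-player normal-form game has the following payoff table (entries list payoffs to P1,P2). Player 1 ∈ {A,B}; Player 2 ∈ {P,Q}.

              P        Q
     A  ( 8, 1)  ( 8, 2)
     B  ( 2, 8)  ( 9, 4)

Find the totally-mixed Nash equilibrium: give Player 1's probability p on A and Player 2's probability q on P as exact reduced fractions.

P1 indiff ⇒ q·8+(1-q)·8 = q·2+(1-q)·9 ⇒ q(6) = (1-q)(1) ⇒ q = 1/7
P2 indiff ⇒ p·1+(1-p)·8 = p·2+(1-p)·4 ⇒ p(-1) = (1-p)(-4) ⇒ p = 4/5

P1 mixes 4/5 on A; P2 mixes 1/7 on P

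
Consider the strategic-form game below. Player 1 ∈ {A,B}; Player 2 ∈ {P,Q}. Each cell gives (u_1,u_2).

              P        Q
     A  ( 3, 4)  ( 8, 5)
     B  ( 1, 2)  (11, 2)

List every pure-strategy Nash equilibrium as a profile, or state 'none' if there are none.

(A,P): not NE [P2→Q gives 5>4]
(A,Q): not NE [P1→B gives 11>8]
(B,P): not NE [P1→A gives 3>1]
(B,Q): NE

Nash profiles: (B,Q)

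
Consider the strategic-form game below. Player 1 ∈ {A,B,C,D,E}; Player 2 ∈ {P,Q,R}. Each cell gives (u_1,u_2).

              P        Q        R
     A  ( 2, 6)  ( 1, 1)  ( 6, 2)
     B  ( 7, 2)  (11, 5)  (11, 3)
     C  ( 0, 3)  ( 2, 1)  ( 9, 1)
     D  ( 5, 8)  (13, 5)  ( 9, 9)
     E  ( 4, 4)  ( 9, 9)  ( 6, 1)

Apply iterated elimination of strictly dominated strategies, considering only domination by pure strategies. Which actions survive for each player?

Remaining: P1:{B,D} P2:{Q,R}

P1 drop A (B beats it: P:7>2 Q:11>1 R:11>6)
P1 drop C (B beats it: P:7>0 Q:11>2 R:11>9)
P1 drop E (B beats it: P:7>4 Q:11>9 R:11>6)
P2 drop P (R beats it: B:3>2 D:9>8)
P1→{B,D} P2→{Q,R}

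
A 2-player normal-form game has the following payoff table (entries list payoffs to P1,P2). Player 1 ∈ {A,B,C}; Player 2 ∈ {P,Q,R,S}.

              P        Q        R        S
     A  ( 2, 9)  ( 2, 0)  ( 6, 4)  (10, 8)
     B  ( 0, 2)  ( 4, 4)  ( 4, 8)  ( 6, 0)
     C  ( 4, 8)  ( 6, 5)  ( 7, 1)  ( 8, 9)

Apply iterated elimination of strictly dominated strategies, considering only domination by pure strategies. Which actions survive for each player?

P1 drop B (C beats it: P:4>0 Q:6>4 R:7>4 S:8>6)
P2 drop Q (P beats it: A:9>0 C:8>5)
P2 drop R (P beats it: A:9>4 C:8>1)
P1→{A,C} P2→{P,S}

Survivors P1:{A,C} P2:{P,S}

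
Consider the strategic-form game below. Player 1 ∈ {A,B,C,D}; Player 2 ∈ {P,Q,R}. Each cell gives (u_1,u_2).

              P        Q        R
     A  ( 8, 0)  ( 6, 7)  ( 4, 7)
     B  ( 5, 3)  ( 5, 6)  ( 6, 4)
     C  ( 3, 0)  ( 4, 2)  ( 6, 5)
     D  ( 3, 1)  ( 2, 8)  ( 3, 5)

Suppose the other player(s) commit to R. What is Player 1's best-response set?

u_1(A vs R) = 4
u_1(B vs R) = 6
u_1(C vs R) = 6
u_1(D vs R) = 3
max payoff 6 at {B,C}

argmax u_1 = {B,C}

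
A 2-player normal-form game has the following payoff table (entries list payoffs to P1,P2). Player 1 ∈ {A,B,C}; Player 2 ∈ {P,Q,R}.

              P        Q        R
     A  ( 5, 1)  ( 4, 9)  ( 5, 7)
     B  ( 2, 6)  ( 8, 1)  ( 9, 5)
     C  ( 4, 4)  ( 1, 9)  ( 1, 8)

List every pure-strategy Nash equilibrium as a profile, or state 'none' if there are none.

(A,P): not NE [P2→Q gives 9>1]
(A,Q): not NE [P1→B gives 8>4]
(A,R): not NE [P1→B gives 9>5; P2→Q gives 9>7]
(B,P): not NE [P1→A gives 5>2]
(B,Q): not NE [P2→P gives 6>1]
(B,R): not NE [P2→P gives 6>5]
(C,P): not NE [P1→A gives 5>4; P2→Q gives 9>4]
(C,Q): not NE [P1→B gives 8>1]
(C,R): not NE [P1→B gives 9>1; P2→Q gives 9>8]

No pure NE.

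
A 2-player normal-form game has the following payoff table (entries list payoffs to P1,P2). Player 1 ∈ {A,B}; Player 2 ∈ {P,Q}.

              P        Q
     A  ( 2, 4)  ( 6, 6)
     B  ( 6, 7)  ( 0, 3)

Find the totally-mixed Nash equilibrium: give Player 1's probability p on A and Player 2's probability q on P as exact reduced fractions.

P1 indiff ⇒ q·2+(1-q)·6 = q·6+(1-q)·0 ⇒ q(-4) = (1-q)(-6) ⇒ q = 3/5
P2 indiff ⇒ p·4+(1-p)·7 = p·6+(1-p)·3 ⇒ p(-2) = (1-p)(-4) ⇒ p = 2/3

p=2/3, q=3/5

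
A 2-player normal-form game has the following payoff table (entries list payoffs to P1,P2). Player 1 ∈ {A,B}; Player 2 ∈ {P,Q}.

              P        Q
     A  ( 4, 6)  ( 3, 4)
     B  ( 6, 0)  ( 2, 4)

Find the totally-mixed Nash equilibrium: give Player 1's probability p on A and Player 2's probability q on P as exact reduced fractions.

P1 indiff ⇒ q·4+(1-q)·3 = q·6+(1-q)·2 ⇒ q(-2) = (1-q)(-1) ⇒ q = 1/3
P2 indiff ⇒ p·6+(1-p)·0 = p·4+(1-p)·4 ⇒ p(2) = (1-p)(4) ⇒ p = 2/3

p=2/3, q=1/3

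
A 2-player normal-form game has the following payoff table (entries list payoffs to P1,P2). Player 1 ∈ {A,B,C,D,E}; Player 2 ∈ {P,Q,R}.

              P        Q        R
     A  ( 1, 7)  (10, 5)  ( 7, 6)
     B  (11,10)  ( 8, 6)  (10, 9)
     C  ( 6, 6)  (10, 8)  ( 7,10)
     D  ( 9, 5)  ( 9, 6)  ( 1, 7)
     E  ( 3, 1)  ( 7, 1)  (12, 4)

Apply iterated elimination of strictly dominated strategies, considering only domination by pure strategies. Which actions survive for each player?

P2 drop Q (R beats it: A:6>5 B:9>6 C:10>8 D:7>6 E:4>1)
P1 drop A (B beats it: P:11>1 R:10>7)
P1 drop C (B beats it: P:11>6 R:10>7)
P1 drop D (B beats it: P:11>9 R:10>1)
P1→{B,E} P2→{P,R}

IESDS → P1:{B,E} P2:{P,R}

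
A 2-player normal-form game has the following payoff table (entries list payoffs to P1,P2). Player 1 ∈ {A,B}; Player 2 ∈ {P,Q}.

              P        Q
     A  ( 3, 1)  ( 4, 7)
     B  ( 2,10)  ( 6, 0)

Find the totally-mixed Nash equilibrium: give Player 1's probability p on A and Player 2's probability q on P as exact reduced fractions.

(p,q) = (5/8, 2/3)

P1 indiff ⇒ q·3+(1-q)·4 = q·2+(1-q)·6 ⇒ q(1) = (1-q)(2) ⇒ q = 2/3
P2 indiff ⇒ p·1+(1-p)·10 = p·7+(1-p)·0 ⇒ p(-6) = (1-p)(-10) ⇒ p = 5/8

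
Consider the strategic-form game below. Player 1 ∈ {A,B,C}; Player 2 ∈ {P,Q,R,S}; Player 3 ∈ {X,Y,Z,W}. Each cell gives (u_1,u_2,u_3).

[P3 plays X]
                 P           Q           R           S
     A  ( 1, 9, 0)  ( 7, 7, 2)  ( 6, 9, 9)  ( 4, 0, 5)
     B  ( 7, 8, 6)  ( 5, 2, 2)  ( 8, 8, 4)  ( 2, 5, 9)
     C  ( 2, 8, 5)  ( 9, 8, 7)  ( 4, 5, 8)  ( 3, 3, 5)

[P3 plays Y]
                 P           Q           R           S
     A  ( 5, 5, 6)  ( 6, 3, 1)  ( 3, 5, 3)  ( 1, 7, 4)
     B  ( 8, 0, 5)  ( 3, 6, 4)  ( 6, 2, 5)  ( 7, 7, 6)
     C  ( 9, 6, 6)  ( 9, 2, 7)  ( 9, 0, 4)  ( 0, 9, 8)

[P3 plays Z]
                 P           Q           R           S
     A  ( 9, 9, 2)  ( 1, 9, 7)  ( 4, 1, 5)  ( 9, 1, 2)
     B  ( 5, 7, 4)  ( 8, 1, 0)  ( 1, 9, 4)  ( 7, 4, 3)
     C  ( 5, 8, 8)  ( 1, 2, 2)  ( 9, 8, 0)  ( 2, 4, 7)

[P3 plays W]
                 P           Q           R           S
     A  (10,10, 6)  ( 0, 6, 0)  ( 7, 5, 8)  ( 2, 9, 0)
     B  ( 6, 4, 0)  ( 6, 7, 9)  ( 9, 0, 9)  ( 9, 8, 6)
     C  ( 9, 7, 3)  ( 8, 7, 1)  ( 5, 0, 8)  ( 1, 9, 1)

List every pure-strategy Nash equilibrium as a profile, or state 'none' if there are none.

(A,P,X): not NE [P1→B gives 7>1; P3→W gives 6>0]
(A,P,Y): not NE [P1→C gives 9>5; P2→S gives 7>5]
(A,P,Z): not NE [P3→W gives 6>2]
(A,P,W): NE
(A,Q,X): not NE [P1→C gives 9>7; P2→R gives 9>7; P3→Z gives 7>2]
(A,Q,Y): not NE [P1→C gives 9>6; P2→S gives 7>3; P3→Z gives 7>1]
(A,Q,Z): not NE [P1→B gives 8>1]
(A,Q,W): not NE [P1→C gives 8>0; P2→P gives 10>6; P3→Z gives 7>0]
(A,R,X): not NE [P1→B gives 8>6]
(A,R,Y): not NE [P1→C gives 9>3; P2→S gives 7>5; P3→X gives 9>3]
(A,R,Z): not NE [P1→C gives 9>4; P2→Q gives 9>1; P3→X gives 9>5]
(A,R,W): not NE [P1→B gives 9>7; P2→P gives 10>5; P3→X gives 9>8]
(A,S,X): not NE [P2→R gives 9>0]
(A,S,Y): not NE [P1→B gives 7>1; P3→X gives 5>4]
(A,S,Z): not NE [P2→Q gives 9>1; P3→X gives 5>2]
(A,S,W): not NE [P1→B gives 9>2; P2→P gives 10>9; P3→X gives 5>0]
(B,P,X): NE
(B,P,Y): not NE [P1→C gives 9>8; P2→S gives 7>0; P3→X gives 6>5]
(B,P,Z): not NE [P1→A gives 9>5; P2→R gives 9>7; P3→X gives 6>4]
(B,P,W): not NE [P1→A gives 10>6; P2→S gives 8>4; P3→X gives 6>0]
(B,Q,X): not NE [P1→C gives 9>5; P2→R gives 8>2; P3→W gives 9>2]
(B,Q,Y): not NE [P1→C gives 9>3; P2→S gives 7>6; P3→W gives 9>4]
(B,Q,Z): not NE [P2→R gives 9>1; P3→W gives 9>0]
(B,Q,W): not NE [P1→C gives 8>6; P2→S gives 8>7]
(B,R,X): not NE [P3→W gives 9>4]
(B,R,Y): not NE [P1→C gives 9>6; P2→S gives 7>2; P3→W gives 9>5]
(B,R,Z): not NE [P1→C gives 9>1; P3→W gives 9>4]
(B,R,W): not NE [P2→S gives 8>0]
(B,S,X): not NE [P1→A gives 4>2; P2→R gives 8>5]
(B,S,Y): not NE [P3→X gives 9>6]
(B,S,Z): not NE [P1→A gives 9>7; P2→R gives 9>4; P3→X gives 9>3]
(B,S,W): not NE [P3→X gives 9>6]
(C,P,X): not NE [P1→B gives 7>2; P3→Z gives 8>5]
(C,P,Y): not NE [P2→S gives 9>6; P3→Z gives 8>6]
(C,P,Z): not NE [P1→A gives 9>5]
(C,P,W): not NE [P1→A gives 10>9; P2→S gives 9>7; P3→Z gives 8>3]
(C,Q,X): NE
(C,Q,Y): not NE [P2→S gives 9>2]
(C,Q,Z): not NE [P1→B gives 8>1; P2→R gives 8>2; P3→Y gives 7>2]
(C,Q,W): not NE [P2→S gives 9>7; P3→Y gives 7>1]
(C,R,X): not NE [P1→B gives 8>4; P2→Q gives 8>5]
(C,R,Y): not NE [P2→S gives 9>0; P3→W gives 8>4]
(C,R,Z): not NE [P3→W gives 8>0]
(C,R,W): not NE [P1→B gives 9>5; P2→S gives 9>0]
(C,S,X): not NE [P1→A gives 4>3; P2→Q gives 8>3; P3→Y gives 8>5]
(C,S,Y): not NE [P1→B gives 7>0]
(C,S,Z): not NE [P1→A gives 9>2; P2→R gives 8>4; P3→Y gives 8>7]
(C,S,W): not NE [P1→B gives 9>1; P3→Y gives 8>1]

Nash profiles: (A,P,W), (B,P,X), (C,Q,X)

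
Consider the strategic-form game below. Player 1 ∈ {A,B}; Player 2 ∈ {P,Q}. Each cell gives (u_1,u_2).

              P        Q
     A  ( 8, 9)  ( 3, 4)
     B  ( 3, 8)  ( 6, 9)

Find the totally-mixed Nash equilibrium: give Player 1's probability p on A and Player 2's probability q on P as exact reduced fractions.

P1 mixes 1/6 on A; P2 mixes 3/8 on P

P1 indiff ⇒ q·8+(1-q)·3 = q·3+(1-q)·6 ⇒ q(5) = (1-q)(3) ⇒ q = 3/8
P2 indiff ⇒ p·9+(1-p)·8 = p·4+(1-p)·9 ⇒ p(5) = (1-p)(1) ⇒ p = 1/6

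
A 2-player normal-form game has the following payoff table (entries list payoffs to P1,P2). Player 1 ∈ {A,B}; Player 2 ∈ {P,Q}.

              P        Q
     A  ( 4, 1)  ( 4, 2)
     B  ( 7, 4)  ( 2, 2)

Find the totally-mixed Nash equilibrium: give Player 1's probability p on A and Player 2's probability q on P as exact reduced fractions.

P1 indiff ⇒ q·4+(1-q)·4 = q·7+(1-q)·2 ⇒ q(-3) = (1-q)(-2) ⇒ q = 2/5
P2 indiff ⇒ p·1+(1-p)·4 = p·2+(1-p)·2 ⇒ p(-1) = (1-p)(-2) ⇒ p = 2/3

P1 mixes 2/3 on A; P2 mixes 2/5 on P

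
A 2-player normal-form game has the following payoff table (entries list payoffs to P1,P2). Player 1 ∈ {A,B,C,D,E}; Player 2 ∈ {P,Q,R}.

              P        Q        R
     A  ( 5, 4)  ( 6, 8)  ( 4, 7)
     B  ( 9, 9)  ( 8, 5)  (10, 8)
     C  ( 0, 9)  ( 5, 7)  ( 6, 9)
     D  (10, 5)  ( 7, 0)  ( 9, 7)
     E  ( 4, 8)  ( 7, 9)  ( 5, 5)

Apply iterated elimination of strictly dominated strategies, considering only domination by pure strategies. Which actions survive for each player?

Survivors P1:{B,D} P2:{P,R}

P1 drop A (B beats it: P:9>5 Q:8>6 R:10>4)
P1 drop C (B beats it: P:9>0 Q:8>5 R:10>6)
P1 drop E (B beats it: P:9>4 Q:8>7 R:10>5)
P2 drop Q (P beats it: B:9>5 D:5>0)
P1→{B,D} P2→{P,R}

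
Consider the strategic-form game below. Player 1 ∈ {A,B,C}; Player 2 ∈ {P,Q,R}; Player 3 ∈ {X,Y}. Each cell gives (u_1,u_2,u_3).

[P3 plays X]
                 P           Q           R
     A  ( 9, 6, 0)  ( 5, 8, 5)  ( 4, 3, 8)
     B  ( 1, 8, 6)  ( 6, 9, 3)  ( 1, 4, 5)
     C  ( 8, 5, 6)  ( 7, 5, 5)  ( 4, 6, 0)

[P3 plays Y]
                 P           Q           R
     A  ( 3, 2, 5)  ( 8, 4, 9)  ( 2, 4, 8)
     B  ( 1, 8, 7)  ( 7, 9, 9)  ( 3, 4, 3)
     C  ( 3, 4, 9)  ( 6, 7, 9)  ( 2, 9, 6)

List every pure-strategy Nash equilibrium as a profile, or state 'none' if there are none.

PSNE = {(A,Q,Y)}

(A,P,X): not NE [P2→Q gives 8>6; P3→Y gives 5>0]
(A,P,Y): not NE [P2→R gives 4>2]
(A,Q,X): not NE [P1→C gives 7>5; P3→Y gives 9>5]
(A,Q,Y): NE
(A,R,X): not NE [P2→Q gives 8>3]
(A,R,Y): not NE [P1→B gives 3>2]
(B,P,X): not NE [P1→A gives 9>1; P2→Q gives 9>8; P3→Y gives 7>6]
(B,P,Y): not NE [P1→C gives 3>1; P2→Q gives 9>8]
(B,Q,X): not NE [P1→C gives 7>6; P3→Y gives 9>3]
(B,Q,Y): not NE [P1→A gives 8>7]
(B,R,X): not NE [P1→C gives 4>1; P2→Q gives 9>4]
(B,R,Y): not NE [P2→Q gives 9>4; P3→X gives 5>3]
(C,P,X): not NE [P1→A gives 9>8; P2→R gives 6>5; P3→Y gives 9>6]
(C,P,Y): not NE [P2→R gives 9>4]
(C,Q,X): not NE [P2→R gives 6>5; P3→Y gives 9>5]
(C,Q,Y): not NE [P1→A gives 8>6; P2→R gives 9>7]
(C,R,X): not NE [P3→Y gives 6>0]
(C,R,Y): not NE [P1→B gives 3>2]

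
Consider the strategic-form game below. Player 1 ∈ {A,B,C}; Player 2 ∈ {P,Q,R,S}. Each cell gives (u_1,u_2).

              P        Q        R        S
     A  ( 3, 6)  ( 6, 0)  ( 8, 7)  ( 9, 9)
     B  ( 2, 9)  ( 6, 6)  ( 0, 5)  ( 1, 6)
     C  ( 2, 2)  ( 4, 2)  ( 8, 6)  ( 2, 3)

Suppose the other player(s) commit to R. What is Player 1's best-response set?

argmax u_1 = {A,C}

u_1(A vs R) = 8
u_1(B vs R) = 0
u_1(C vs R) = 8
max payoff 8 at {A,C}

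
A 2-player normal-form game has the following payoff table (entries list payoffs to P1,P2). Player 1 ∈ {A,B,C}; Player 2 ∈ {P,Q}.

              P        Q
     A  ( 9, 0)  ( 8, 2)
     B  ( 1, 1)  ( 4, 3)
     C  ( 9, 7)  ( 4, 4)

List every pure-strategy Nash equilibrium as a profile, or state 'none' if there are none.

Nash profiles: (A,Q), (C,P)

(A,P): not NE [P2→Q gives 2>0]
(A,Q): NE
(B,P): not NE [P1→C gives 9>1; P2→Q gives 3>1]
(B,Q): not NE [P1→A gives 8>4]
(C,P): NE
(C,Q): not NE [P1→A gives 8>4; P2→P gives 7>4]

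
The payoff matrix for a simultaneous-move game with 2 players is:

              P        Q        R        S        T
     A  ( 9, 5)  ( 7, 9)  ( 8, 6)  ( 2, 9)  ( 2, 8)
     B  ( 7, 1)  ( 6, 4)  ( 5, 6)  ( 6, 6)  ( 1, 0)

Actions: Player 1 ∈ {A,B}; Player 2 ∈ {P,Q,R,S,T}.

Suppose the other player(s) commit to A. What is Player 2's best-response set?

argmax u_2 = {Q,S}

u_2(P vs A) = 5
u_2(Q vs A) = 9
u_2(R vs A) = 6
u_2(S vs A) = 9
u_2(T vs A) = 8
max payoff 9 at {Q,S}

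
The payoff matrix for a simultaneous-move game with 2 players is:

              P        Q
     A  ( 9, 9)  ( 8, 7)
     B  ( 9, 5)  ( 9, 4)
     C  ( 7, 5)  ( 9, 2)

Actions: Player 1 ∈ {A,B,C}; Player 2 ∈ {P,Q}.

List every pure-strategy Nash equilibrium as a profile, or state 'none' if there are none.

PSNE = {(A,P), (B,P)}

(A,P): NE
(A,Q): not NE [P1→C gives 9>8; P2→P gives 9>7]
(B,P): NE
(B,Q): not NE [P2→P gives 5>4]
(C,P): not NE [P1→B gives 9>7]
(C,Q): not NE [P2→P gives 5>2]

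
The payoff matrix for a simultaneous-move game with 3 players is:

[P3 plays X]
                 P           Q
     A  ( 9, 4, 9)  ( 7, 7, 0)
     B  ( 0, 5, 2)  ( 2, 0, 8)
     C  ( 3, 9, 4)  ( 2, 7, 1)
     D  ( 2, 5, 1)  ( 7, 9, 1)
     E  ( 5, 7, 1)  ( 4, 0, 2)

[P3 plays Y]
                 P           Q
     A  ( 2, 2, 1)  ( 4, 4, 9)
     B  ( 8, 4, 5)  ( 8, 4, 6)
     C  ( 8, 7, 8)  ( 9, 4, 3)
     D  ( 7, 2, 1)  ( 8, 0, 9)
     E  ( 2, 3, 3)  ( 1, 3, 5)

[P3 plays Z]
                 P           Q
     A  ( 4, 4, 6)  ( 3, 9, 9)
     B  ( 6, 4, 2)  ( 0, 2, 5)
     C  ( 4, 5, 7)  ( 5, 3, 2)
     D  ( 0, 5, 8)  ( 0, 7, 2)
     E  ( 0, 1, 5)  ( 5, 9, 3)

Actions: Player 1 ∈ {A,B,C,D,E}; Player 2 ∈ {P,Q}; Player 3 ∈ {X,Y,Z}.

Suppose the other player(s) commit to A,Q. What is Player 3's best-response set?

BR_3 = {Y,Z}

u_3(X vs A,Q) = 0
u_3(Y vs A,Q) = 9
u_3(Z vs A,Q) = 9
max payoff 9 at {Y,Z}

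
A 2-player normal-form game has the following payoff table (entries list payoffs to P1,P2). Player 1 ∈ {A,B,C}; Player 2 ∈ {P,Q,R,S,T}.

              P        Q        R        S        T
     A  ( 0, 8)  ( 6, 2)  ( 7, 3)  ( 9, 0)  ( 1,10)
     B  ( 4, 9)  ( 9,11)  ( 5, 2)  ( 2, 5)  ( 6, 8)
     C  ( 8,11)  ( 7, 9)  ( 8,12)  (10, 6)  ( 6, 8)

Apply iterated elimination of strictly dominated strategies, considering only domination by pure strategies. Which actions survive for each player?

Remaining: P1:{B,C} P2:{P,Q,R}

P1 drop A (C beats it: P:8>0 Q:7>6 R:8>7 S:10>9 T:6>1)
P2 drop S (P beats it: B:9>5 C:11>6)
P2 drop T (P beats it: B:9>8 C:11>8)
P1→{B,C} P2→{P,Q,R}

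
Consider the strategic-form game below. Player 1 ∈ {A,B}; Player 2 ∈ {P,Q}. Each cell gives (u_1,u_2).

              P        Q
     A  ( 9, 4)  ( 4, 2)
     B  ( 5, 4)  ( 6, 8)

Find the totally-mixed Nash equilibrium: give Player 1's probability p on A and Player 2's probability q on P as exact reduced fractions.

P1 indiff ⇒ q·9+(1-q)·4 = q·5+(1-q)·6 ⇒ q(4) = (1-q)(2) ⇒ q = 1/3
P2 indiff ⇒ p·4+(1-p)·4 = p·2+(1-p)·8 ⇒ p(2) = (1-p)(4) ⇒ p = 2/3

(p,q) = (2/3, 1/3)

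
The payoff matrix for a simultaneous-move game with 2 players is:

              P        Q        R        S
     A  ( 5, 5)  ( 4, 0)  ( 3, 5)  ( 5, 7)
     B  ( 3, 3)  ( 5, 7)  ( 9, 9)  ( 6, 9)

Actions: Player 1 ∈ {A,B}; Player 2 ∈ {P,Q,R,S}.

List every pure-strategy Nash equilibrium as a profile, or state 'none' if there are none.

(A,P): not NE [P2→S gives 7>5]
(A,Q): not NE [P1→B gives 5>4; P2→S gives 7>0]
(A,R): not NE [P1→B gives 9>3; P2→S gives 7>5]
(A,S): not NE [P1→B gives 6>5]
(B,P): not NE [P1→A gives 5>3; P2→S gives 9>3]
(B,Q): not NE [P2→S gives 9>7]
(B,R): NE
(B,S): NE

PSNE = {(B,R), (B,S)}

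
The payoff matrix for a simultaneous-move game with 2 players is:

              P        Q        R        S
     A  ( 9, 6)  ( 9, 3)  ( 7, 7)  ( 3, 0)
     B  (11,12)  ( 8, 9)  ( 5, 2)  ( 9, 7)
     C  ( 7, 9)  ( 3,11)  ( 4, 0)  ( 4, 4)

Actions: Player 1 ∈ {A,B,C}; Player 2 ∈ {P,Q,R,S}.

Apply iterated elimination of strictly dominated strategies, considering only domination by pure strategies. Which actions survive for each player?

P1 drop C (B beats it: P:11>7 Q:8>3 R:5>4 S:9>4)
P2 drop Q (P beats it: A:6>3 B:12>9)
P2 drop S (P beats it: A:6>0 B:12>7)
P1→{A,B} P2→{P,R}

Survivors P1:{A,B} P2:{P,R}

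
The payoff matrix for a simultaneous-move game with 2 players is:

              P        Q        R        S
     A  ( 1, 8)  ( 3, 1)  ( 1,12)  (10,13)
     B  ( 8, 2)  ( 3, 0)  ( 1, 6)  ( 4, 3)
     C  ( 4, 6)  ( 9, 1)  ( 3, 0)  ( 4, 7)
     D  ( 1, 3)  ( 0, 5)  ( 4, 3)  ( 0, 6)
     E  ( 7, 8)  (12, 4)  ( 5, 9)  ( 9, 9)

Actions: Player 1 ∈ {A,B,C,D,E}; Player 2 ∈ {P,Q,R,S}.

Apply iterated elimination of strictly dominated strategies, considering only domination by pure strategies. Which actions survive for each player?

Remaining: P1:{A,E} P2:{R,S}

P1 drop C (E beats it: P:7>4 Q:12>9 R:5>3 S:9>4)
P1 drop D (E beats it: P:7>1 Q:12>0 R:5>4 S:9>0)
P2 drop P (R beats it: A:12>8 B:6>2 E:9>8)
P1 drop B (E beats it: Q:12>3 R:5>1 S:9>4)
P2 drop Q (R beats it: A:12>1 E:9>4)
P1→{A,E} P2→{R,S}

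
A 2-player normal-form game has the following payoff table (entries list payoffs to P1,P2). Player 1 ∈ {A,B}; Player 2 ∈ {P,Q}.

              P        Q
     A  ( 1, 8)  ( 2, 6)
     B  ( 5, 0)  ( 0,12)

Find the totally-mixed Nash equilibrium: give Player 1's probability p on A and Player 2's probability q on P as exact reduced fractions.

P1 mixes 6/7 on A; P2 mixes 1/3 on P

P1 indiff ⇒ q·1+(1-q)·2 = q·5+(1-q)·0 ⇒ q(-4) = (1-q)(-2) ⇒ q = 1/3
P2 indiff ⇒ p·8+(1-p)·0 = p·6+(1-p)·12 ⇒ p(2) = (1-p)(12) ⇒ p = 6/7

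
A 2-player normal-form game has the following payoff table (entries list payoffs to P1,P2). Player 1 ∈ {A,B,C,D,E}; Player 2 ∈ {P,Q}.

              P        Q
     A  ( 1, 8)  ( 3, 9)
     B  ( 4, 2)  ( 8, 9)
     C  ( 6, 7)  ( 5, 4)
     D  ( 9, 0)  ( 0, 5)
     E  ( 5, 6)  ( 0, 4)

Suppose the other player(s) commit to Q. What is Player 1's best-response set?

P1 best: {B}

u_1(A vs Q) = 3
u_1(B vs Q) = 8
u_1(C vs Q) = 5
u_1(D vs Q) = 0
u_1(E vs Q) = 0
max payoff 8 at {B}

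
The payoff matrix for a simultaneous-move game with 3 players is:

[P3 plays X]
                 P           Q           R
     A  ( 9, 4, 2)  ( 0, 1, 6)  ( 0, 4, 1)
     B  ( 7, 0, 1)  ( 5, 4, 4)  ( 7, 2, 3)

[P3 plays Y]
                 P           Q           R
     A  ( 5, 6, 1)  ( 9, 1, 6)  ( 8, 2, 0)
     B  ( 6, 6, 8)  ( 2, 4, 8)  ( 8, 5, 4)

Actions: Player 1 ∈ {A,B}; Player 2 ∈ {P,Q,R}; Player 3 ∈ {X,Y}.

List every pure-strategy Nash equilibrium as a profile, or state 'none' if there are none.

(A,P,X): NE
(A,P,Y): not NE [P1→B gives 6>5; P3→X gives 2>1]
(A,Q,X): not NE [P1→B gives 5>0; P2→R gives 4>1]
(A,Q,Y): not NE [P2→P gives 6>1]
(A,R,X): not NE [P1→B gives 7>0]
(A,R,Y): not NE [P2→P gives 6>2; P3→X gives 1>0]
(B,P,X): not NE [P1→A gives 9>7; P2→Q gives 4>0; P3→Y gives 8>1]
(B,P,Y): NE
(B,Q,X): not NE [P3→Y gives 8>4]
(B,Q,Y): not NE [P1→A gives 9>2; P2→P gives 6>4]
(B,R,X): not NE [P2→Q gives 4>2; P3→Y gives 4>3]
(B,R,Y): not NE [P2→P gives 6>5]

NE set: (A,P,X), (B,P,Y)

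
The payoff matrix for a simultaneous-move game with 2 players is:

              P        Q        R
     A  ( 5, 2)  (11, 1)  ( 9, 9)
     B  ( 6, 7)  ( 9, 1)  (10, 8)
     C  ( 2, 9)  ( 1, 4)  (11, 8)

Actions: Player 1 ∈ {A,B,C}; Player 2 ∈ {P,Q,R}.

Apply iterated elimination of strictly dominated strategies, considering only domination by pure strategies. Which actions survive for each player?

P2 drop Q (P beats it: A:2>1 B:7>1 C:9>4)
P1 drop A (B beats it: P:6>5 R:10>9)
P1→{B,C} P2→{P,R}

IESDS → P1:{B,C} P2:{P,R}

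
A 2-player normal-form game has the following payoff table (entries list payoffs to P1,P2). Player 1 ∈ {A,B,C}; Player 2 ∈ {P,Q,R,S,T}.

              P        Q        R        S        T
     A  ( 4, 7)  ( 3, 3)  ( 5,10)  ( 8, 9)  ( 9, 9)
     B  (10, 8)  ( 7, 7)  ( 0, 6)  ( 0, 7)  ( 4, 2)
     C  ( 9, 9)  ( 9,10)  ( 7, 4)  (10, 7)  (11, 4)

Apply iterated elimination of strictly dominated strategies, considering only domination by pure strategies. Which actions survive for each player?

Remaining: P1:{B,C} P2:{P,Q}

P1 drop A (C beats it: P:9>4 Q:9>3 R:7>5 S:10>8 T:11>9)
P2 drop R (P beats it: B:8>6 C:9>4)
P2 drop S (P beats it: B:8>7 C:9>7)
P2 drop T (P beats it: B:8>2 C:9>4)
P1→{B,C} P2→{P,Q}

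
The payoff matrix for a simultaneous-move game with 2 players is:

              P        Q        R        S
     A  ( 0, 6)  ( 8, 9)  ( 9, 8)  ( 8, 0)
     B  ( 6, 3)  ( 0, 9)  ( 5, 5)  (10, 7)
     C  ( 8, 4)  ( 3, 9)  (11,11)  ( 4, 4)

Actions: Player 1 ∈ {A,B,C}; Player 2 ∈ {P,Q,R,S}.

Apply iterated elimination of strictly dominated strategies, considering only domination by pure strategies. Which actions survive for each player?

IESDS → P1:{A,C} P2:{Q,R}

P2 drop P (Q beats it: A:9>6 B:9>3 C:9>4)
P2 drop S (Q beats it: A:9>0 B:9>7 C:9>4)
P1 drop B (A beats it: Q:8>0 R:9>5)
P1→{A,C} P2→{Q,R}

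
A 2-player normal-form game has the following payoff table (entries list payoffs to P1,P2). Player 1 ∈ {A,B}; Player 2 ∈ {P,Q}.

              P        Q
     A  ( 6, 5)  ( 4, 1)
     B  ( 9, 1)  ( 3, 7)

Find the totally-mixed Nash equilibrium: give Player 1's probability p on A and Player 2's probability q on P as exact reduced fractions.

P1 indiff ⇒ q·6+(1-q)·4 = q·9+(1-q)·3 ⇒ q(-3) = (1-q)(-1) ⇒ q = 1/4
P2 indiff ⇒ p·5+(1-p)·1 = p·1+(1-p)·7 ⇒ p(4) = (1-p)(6) ⇒ p = 3/5

(p,q) = (3/5, 1/4)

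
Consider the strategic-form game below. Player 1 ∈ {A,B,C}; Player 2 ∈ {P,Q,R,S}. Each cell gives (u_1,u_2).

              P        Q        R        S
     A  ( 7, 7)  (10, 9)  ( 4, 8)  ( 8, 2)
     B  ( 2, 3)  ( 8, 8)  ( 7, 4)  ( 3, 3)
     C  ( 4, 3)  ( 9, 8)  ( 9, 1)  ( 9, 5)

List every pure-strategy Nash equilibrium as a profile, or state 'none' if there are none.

(A,P): not NE [P2→Q gives 9>7]
(A,Q): NE
(A,R): not NE [P1→C gives 9>4; P2→Q gives 9>8]
(A,S): not NE [P1→C gives 9>8; P2→Q gives 9>2]
(B,P): not NE [P1→A gives 7>2; P2→Q gives 8>3]
(B,Q): not NE [P1→A gives 10>8]
(B,R): not NE [P1→C gives 9>7; P2→Q gives 8>4]
(B,S): not NE [P1→C gives 9>3; P2→Q gives 8>3]
(C,P): not NE [P1→A gives 7>4; P2→Q gives 8>3]
(C,Q): not NE [P1→A gives 10>9]
(C,R): not NE [P2→Q gives 8>1]
(C,S): not NE [P2→Q gives 8>5]

Nash profiles: (A,Q)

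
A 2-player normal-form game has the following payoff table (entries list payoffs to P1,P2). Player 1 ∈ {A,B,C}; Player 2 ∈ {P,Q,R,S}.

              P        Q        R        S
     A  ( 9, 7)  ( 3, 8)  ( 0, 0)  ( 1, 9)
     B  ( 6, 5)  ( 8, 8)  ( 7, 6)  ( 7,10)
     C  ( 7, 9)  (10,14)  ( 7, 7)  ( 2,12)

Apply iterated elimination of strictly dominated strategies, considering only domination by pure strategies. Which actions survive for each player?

IESDS → P1:{B,C} P2:{Q,S}

P2 drop P (Q beats it: A:8>7 B:8>5 C:14>9)
P1 drop A (B beats it: Q:8>3 R:7>0 S:7>1)
P2 drop R (Q beats it: B:8>6 C:14>7)
P1→{B,C} P2→{Q,S}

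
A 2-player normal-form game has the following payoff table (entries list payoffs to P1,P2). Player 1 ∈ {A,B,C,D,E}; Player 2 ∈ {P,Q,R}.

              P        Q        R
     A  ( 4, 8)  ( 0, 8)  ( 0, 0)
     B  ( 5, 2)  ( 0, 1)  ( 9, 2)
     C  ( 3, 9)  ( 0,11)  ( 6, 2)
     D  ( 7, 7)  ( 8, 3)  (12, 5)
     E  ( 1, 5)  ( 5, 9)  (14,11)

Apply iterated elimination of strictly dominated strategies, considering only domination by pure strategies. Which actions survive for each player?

Survivors P1:{D,E} P2:{P,R}

P1 drop A (D beats it: P:7>4 Q:8>0 R:12>0)
P1 drop B (D beats it: P:7>5 Q:8>0 R:12>9)
P1 drop C (D beats it: P:7>3 Q:8>0 R:12>6)
P2 drop Q (R beats it: D:5>3 E:11>9)
P1→{D,E} P2→{P,R}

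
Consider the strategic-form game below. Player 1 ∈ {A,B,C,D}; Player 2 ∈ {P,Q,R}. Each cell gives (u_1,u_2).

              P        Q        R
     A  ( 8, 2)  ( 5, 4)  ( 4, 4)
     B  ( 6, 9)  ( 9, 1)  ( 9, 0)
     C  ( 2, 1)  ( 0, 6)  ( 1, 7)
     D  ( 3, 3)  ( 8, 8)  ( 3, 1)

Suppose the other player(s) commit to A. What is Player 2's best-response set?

u_2(P vs A) = 2
u_2(Q vs A) = 4
u_2(R vs A) = 4
max payoff 4 at {Q,R}

argmax u_2 = {Q,R}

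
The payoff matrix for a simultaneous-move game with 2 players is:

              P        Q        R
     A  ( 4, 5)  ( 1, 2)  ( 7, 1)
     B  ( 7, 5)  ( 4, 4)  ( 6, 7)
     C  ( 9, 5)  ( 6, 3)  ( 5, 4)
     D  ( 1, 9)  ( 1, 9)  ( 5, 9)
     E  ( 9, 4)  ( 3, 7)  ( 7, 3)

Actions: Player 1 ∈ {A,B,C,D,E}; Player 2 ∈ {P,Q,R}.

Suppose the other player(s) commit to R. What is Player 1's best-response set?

u_1(A vs R) = 7
u_1(B vs R) = 6
u_1(C vs R) = 5
u_1(D vs R) = 5
u_1(E vs R) = 7
max payoff 7 at {A,E}

BR_1 = {A,E}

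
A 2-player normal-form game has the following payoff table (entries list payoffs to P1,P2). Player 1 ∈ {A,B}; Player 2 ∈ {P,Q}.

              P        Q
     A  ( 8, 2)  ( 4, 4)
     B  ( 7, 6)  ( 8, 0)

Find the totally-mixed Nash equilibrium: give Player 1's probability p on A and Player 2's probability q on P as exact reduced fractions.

P1 mixes 3/4 on A; P2 mixes 4/5 on P

P1 indiff ⇒ q·8+(1-q)·4 = q·7+(1-q)·8 ⇒ q(1) = (1-q)(4) ⇒ q = 4/5
P2 indiff ⇒ p·2+(1-p)·6 = p·4+(1-p)·0 ⇒ p(-2) = (1-p)(-6) ⇒ p = 3/4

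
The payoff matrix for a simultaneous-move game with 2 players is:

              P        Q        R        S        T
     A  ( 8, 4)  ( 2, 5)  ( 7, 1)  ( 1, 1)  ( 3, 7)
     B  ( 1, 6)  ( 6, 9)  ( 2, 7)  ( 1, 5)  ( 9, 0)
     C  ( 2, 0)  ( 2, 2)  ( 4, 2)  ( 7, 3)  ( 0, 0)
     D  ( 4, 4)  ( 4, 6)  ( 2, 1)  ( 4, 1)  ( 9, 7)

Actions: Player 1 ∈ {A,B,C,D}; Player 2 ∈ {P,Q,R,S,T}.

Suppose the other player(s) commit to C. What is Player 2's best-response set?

argmax u_2 = {S}

u_2(P vs C) = 0
u_2(Q vs C) = 2
u_2(R vs C) = 2
u_2(S vs C) = 3
u_2(T vs C) = 0
max payoff 3 at {S}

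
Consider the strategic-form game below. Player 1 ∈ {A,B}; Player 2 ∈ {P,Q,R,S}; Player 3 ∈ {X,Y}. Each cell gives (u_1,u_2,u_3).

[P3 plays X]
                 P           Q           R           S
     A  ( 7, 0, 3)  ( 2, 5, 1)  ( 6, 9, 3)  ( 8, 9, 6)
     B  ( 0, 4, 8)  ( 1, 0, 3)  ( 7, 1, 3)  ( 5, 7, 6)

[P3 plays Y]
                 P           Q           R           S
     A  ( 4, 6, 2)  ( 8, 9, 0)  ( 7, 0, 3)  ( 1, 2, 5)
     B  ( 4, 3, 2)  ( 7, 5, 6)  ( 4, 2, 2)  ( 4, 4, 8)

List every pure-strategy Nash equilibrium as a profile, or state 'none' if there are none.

PSNE = {(A,S,X)}

(A,P,X): not NE [P2→S gives 9>0]
(A,P,Y): not NE [P2→Q gives 9>6; P3→X gives 3>2]
(A,Q,X): not NE [P2→S gives 9>5]
(A,Q,Y): not NE [P3→X gives 1>0]
(A,R,X): not NE [P1→B gives 7>6]
(A,R,Y): not NE [P2→Q gives 9>0]
(A,S,X): NE
(A,S,Y): not NE [P1→B gives 4>1; P2→Q gives 9>2; P3→X gives 6>5]
(B,P,X): not NE [P1→A gives 7>0; P2→S gives 7>4]
(B,P,Y): not NE [P2→Q gives 5>3; P3→X gives 8>2]
(B,Q,X): not NE [P1→A gives 2>1; P2→S gives 7>0; P3→Y gives 6>3]
(B,Q,Y): not NE [P1→A gives 8>7]
(B,R,X): not NE [P2→S gives 7>1]
(B,R,Y): not NE [P1→A gives 7>4; P2→Q gives 5>2; P3→X gives 3>2]
(B,S,X): not NE [P1→A gives 8>5; P3→Y gives 8>6]
(B,S,Y): not NE [P2→Q gives 5>4]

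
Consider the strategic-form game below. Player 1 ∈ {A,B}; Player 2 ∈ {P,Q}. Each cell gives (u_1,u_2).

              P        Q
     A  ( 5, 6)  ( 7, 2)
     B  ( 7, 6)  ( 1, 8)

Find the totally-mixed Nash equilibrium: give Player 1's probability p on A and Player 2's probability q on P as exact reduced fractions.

P1 indiff ⇒ q·5+(1-q)·7 = q·7+(1-q)·1 ⇒ q(-2) = (1-q)(-6) ⇒ q = 3/4
P2 indiff ⇒ p·6+(1-p)·6 = p·2+(1-p)·8 ⇒ p(4) = (1-p)(2) ⇒ p = 1/3

(p,q) = (1/3, 3/4)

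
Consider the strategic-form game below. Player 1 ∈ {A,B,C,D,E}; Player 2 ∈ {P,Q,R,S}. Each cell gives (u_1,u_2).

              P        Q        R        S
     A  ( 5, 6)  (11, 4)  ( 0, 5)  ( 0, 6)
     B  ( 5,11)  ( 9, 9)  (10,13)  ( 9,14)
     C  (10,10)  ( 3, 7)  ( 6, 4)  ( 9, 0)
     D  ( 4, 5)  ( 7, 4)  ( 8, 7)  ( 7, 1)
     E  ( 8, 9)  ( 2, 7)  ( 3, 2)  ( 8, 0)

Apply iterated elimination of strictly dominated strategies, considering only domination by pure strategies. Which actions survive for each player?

IESDS → P1:{B,C} P2:{P,R,S}

P1 drop D (B beats it: P:5>4 Q:9>7 R:10>8 S:9>7)
P1 drop E (C beats it: P:10>8 Q:3>2 R:6>3 S:9>8)
P2 drop Q (P beats it: A:6>4 B:11>9 C:10>7)
P1 drop A (C beats it: P:10>5 R:6>0 S:9>0)
P1→{B,C} P2→{P,R,S}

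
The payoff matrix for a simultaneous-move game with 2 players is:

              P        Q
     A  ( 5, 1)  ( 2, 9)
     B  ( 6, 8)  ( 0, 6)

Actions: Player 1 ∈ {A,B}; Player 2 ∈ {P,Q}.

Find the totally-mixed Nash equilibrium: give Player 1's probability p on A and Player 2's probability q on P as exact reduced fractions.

P1 indiff ⇒ q·5+(1-q)·2 = q·6+(1-q)·0 ⇒ q(-1) = (1-q)(-2) ⇒ q = 2/3
P2 indiff ⇒ p·1+(1-p)·8 = p·9+(1-p)·6 ⇒ p(-8) = (1-p)(-2) ⇒ p = 1/5

(p,q) = (1/5, 2/3)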